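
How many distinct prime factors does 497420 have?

6

497420 = 2^2 · 124355
124355 = 5 · 24871
24871 = 7 · 3553
3553 = 11 · 323
323 = 17 · 19
497420 = 2^2 · 5 · 7 · 11 · 17 · 19, which has 6 distinct prime factors.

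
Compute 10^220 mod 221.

81

10^1 ≡ 10 (mod 221)
10^2 ≡ 10^2 = 100 ≡ 100 (mod 221)
10^4 ≡ 100^2 = 10000 ≡ 55 (mod 221)
10^8 ≡ 55^2 = 3025 ≡ 152 (mod 221)
10^16 ≡ 152^2 = 23104 ≡ 120 (mod 221)
10^32 ≡ 120^2 = 14400 ≡ 35 (mod 221)
10^64 ≡ 35^2 = 1225 ≡ 120 (mod 221)
10^128 ≡ 120^2 = 14400 ≡ 35 (mod 221)
220 = 128 + 64 + 16 + 8 + 4 in binary powers of 2.
So 10^220 ≡ 35 · 120 · 120 · 152 · 55 ≡ 81 (mod 221).
Since 81 ≠ 1, base 10 is a Fermat witness: 221 is composite.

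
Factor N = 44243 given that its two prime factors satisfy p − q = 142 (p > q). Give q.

Since p = q + 142, we have 44243 = q(q + 142), so q² + 142q − 44243 = 0.
Discriminant: 142² + 4·44243 = 20164 + 176972 = 197136; √197136 = 444.
q = (−142 + 444)/2 = 151, and p = q + 142 = 293.
Check: 151 · 293 = 44243.

151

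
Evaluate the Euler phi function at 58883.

Factor: 58883 = 11 · 53 · 101.
φ(58883) = (11−1) · (53−1) · (101−1) = 10 · 52 · 100 = 52000.

52000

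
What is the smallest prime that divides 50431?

50431 is odd.
Digit sum 13, not divisible by 3.
Ends in 1: not divisible by 5.
7: 50431 = 7·7204 + 3
11: 50431 = 11·4584 + 7
13: 50431 = 13·3879 + 4
17: 50431 = 17·2966 + 9
19: 50431 = 19·2654 + 5
23: 50431 = 23·2192 + 15
29: 50431 = 29·1739

29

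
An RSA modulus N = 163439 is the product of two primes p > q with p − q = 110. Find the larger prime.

463

Since p = q + 110, we have 163439 = q(q + 110), so q² + 110q − 163439 = 0.
Discriminant: 110² + 4·163439 = 12100 + 653756 = 665856; √665856 = 816.
q = (−110 + 816)/2 = 353, and p = q + 110 = 463.
Check: 353 · 463 = 163439.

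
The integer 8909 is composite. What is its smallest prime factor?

8909 is odd.
Digit sum 26, not divisible by 3.
Ends in 9: not divisible by 5.
7: 8909 = 7·1272 + 5
11: 8909 = 11·809 + 10
13: 8909 = 13·685 + 4
17: 8909 = 17·524 + 1
19: 8909 = 19·468 + 17
23: 8909 = 23·387 + 8
29: 8909 = 29·307 + 6
31: 8909 = 31·287 + 12
37: 8909 = 37·240 + 29
41: 8909 = 41·217 + 12
43: 8909 = 43·207 + 8
47: 8909 = 47·189 + 26
53: 8909 = 53·168 + 5
59: 8909 = 59·151

59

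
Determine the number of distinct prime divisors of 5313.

4

5313 = 3 · 1771
1771 = 7 · 253
253 = 11 · 23
5313 = 3 · 7 · 11 · 23, which has 4 distinct prime factors.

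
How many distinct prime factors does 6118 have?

4

6118 = 2 · 3059
3059 = 7 · 437
437 = 19 · 23
6118 = 2 · 7 · 19 · 23, which has 4 distinct prime factors.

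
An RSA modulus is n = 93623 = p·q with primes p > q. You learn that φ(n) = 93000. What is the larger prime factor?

φ(n) = (p−1)(q−1) = n − (p+q) + 1, so p + q = 93623 − 93000 + 1 = 624.
p and q are the roots of t² − 624t + 93623 = 0.
Discriminant: 624² − 4·93623 = 389376 − 374492 = 14884; √14884 = 122.
q = (624 − 122)/2 = 251, p = (624 + 122)/2 = 373.
Check: 251 · 373 = 93623.

373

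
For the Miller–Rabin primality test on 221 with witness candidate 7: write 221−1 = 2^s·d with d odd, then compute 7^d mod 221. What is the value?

221 − 1 = 220 = 2^2 · 55, so d = 55.
7^1 ≡ 7 (mod 221)
7^2 ≡ 7^2 = 49 ≡ 49 (mod 221)
7^4 ≡ 49^2 = 2401 ≡ 191 (mod 221)
7^8 ≡ 191^2 = 36481 ≡ 16 (mod 221)
7^16 ≡ 16^2 = 256 ≡ 35 (mod 221)
7^32 ≡ 35^2 = 1225 ≡ 120 (mod 221)
55 = 32 + 16 + 4 + 2 + 1 in binary powers of 2.
So 7^55 ≡ 120 · 35 · 191 · 49 · 7 ≡ 97 (mod 221).
Squaring chain: 97 → 127; never reaches −1, so base 7 is a Miller–Rabin witness that 221 is composite.

97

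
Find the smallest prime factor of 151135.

5

151135 is odd.
Digit sum 16, not divisible by 3.
Ends in 5: divisible by 5.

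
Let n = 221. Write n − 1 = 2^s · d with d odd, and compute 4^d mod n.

30

221 − 1 = 220 = 2^2 · 55, so d = 55.
4^1 ≡ 4 (mod 221)
4^2 ≡ 4^2 = 16 ≡ 16 (mod 221)
4^4 ≡ 16^2 = 256 ≡ 35 (mod 221)
4^8 ≡ 35^2 = 1225 ≡ 120 (mod 221)
4^16 ≡ 120^2 = 14400 ≡ 35 (mod 221)
4^32 ≡ 35^2 = 1225 ≡ 120 (mod 221)
55 = 32 + 16 + 4 + 2 + 1 in binary powers of 2.
So 4^55 ≡ 120 · 35 · 35 · 16 · 4 ≡ 30 (mod 221).
Squaring chain: 30 → 16; never reaches −1, so base 4 is a Miller–Rabin witness that 221 is composite.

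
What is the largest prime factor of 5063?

83

5063 = 61 · 83
83 is prime.
So 5063 = 61 · 83; the largest prime factor is 83.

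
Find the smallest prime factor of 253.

253 is odd.
Digit sum 10, not divisible by 3.
Ends in 3: not divisible by 5.
7: 253 = 7·36 + 1
11: 253 = 11·23

11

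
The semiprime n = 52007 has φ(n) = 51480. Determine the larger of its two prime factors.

397

φ(n) = (p−1)(q−1) = n − (p+q) + 1, so p + q = 52007 − 51480 + 1 = 528.
p and q are the roots of t² − 528t + 52007 = 0.
Discriminant: 528² − 4·52007 = 278784 − 208028 = 70756; √70756 = 266.
q = (528 − 266)/2 = 131, p = (528 + 266)/2 = 397.
Check: 131 · 397 = 52007.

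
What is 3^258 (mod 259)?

211

3^1 ≡ 3 (mod 259)
3^2 ≡ 3^2 = 9 ≡ 9 (mod 259)
3^4 ≡ 9^2 = 81 ≡ 81 (mod 259)
3^8 ≡ 81^2 = 6561 ≡ 86 (mod 259)
3^16 ≡ 86^2 = 7396 ≡ 144 (mod 259)
3^32 ≡ 144^2 = 20736 ≡ 16 (mod 259)
3^64 ≡ 16^2 = 256 ≡ 256 (mod 259)
3^128 ≡ 256^2 = 65536 ≡ 9 (mod 259)
3^256 ≡ 9^2 = 81 ≡ 81 (mod 259)
258 = 256 + 2 in binary powers of 2.
So 3^258 ≡ 81 · 9 ≡ 211 (mod 259).
Since 211 ≠ 1, base 3 is a Fermat witness: 259 is composite.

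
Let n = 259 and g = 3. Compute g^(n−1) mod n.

3^1 ≡ 3 (mod 259)
3^2 ≡ 3^2 = 9 ≡ 9 (mod 259)
3^4 ≡ 9^2 = 81 ≡ 81 (mod 259)
3^8 ≡ 81^2 = 6561 ≡ 86 (mod 259)
3^16 ≡ 86^2 = 7396 ≡ 144 (mod 259)
3^32 ≡ 144^2 = 20736 ≡ 16 (mod 259)
3^64 ≡ 16^2 = 256 ≡ 256 (mod 259)
3^128 ≡ 256^2 = 65536 ≡ 9 (mod 259)
3^256 ≡ 9^2 = 81 ≡ 81 (mod 259)
258 = 256 + 2 in binary powers of 2.
So 3^258 ≡ 81 · 9 ≡ 211 (mod 259).
Since 211 ≠ 1, base 3 is a Fermat witness: 259 is composite.

211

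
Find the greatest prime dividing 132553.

132553 = 41 · 3233
3233 = 53 · 61
61 is prime.
So 132553 = 41 · 53 · 61; the largest prime factor is 61.

61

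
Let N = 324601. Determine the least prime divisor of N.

324601 is odd.
Digit sum 16, not divisible by 3.
Ends in 1: not divisible by 5.
7: 324601 = 7·46371 + 4
11: 324601 = 11·29509 + 2
13: 324601 = 13·24969 + 4
17: 324601 = 17·19094 + 3
19: 324601 = 19·17084 + 5
23: 324601 = 23·14113 + 2
29: 324601 = 29·11193 + 4
31: 324601 = 31·10471

31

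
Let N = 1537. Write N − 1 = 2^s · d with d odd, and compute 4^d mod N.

1537 − 1 = 1536 = 2^9 · 3, so d = 3.
4^1 ≡ 4 (mod 1537)
4^2 ≡ 4^2 = 16 ≡ 16 (mod 1537)
3 = 2 + 1 in binary powers of 2.
So 4^3 ≡ 16 · 4 ≡ 64 (mod 1537).
Squaring chain: 64 → 1022 → 861 → 487 → 471 → 513 → 342 → 152 → 49; never reaches −1, so base 4 is a Miller–Rabin witness that 1537 is composite.

64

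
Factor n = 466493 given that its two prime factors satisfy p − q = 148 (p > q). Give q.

Since p = q + 148, we have 466493 = q(q + 148), so q² + 148q − 466493 = 0.
Discriminant: 148² + 4·466493 = 21904 + 1865972 = 1887876; √1887876 = 1374.
q = (−148 + 1374)/2 = 613, and p = q + 148 = 761.
Check: 613 · 761 = 466493.

613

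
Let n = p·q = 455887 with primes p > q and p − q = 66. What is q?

643

Since p = q + 66, we have 455887 = q(q + 66), so q² + 66q − 455887 = 0.
Discriminant: 66² + 4·455887 = 4356 + 1823548 = 1827904; √1827904 = 1352.
q = (−66 + 1352)/2 = 643, and p = q + 66 = 709.
Check: 643 · 709 = 455887.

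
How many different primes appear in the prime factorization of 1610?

1610 = 2 · 805
805 = 5 · 161
161 = 7 · 23
1610 = 2 · 5 · 7 · 23, which has 4 distinct prime factors.

4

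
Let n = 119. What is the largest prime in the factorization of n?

17

119 = 7 · 17
17 is prime.
So 119 = 7 · 17; the largest prime factor is 17.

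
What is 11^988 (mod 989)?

441

11^1 ≡ 11 (mod 989)
11^2 ≡ 11^2 = 121 ≡ 121 (mod 989)
11^4 ≡ 121^2 = 14641 ≡ 795 (mod 989)
11^8 ≡ 795^2 = 632025 ≡ 54 (mod 989)
11^16 ≡ 54^2 = 2916 ≡ 938 (mod 989)
11^32 ≡ 938^2 = 879844 ≡ 623 (mod 989)
11^64 ≡ 623^2 = 388129 ≡ 441 (mod 989)
11^128 ≡ 441^2 = 194481 ≡ 637 (mod 989)
11^256 ≡ 637^2 = 405769 ≡ 279 (mod 989)
11^512 ≡ 279^2 = 77841 ≡ 699 (mod 989)
988 = 512 + 256 + 128 + 64 + 16 + 8 + 4 in binary powers of 2.
So 11^988 ≡ 699 · 279 · 637 · 441 · 938 · 54 · 795 ≡ 441 (mod 989).
Since 441 ≠ 1, base 11 is a Fermat witness: 989 is composite.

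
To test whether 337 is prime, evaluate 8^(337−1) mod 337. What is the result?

1

8^1 ≡ 8 (mod 337)
8^2 ≡ 8^2 = 64 ≡ 64 (mod 337)
8^4 ≡ 64^2 = 4096 ≡ 52 (mod 337)
8^8 ≡ 52^2 = 2704 ≡ 8 (mod 337)
8^16 ≡ 8^2 = 64 ≡ 64 (mod 337)
8^32 ≡ 64^2 = 4096 ≡ 52 (mod 337)
8^64 ≡ 52^2 = 2704 ≡ 8 (mod 337)
8^128 ≡ 8^2 = 64 ≡ 64 (mod 337)
8^256 ≡ 64^2 = 4096 ≡ 52 (mod 337)
336 = 256 + 64 + 16 in binary powers of 2.
So 8^336 ≡ 52 · 8 · 64 ≡ 1 (mod 337).
Since the result is 1, base 8 gives no evidence that 337 is composite.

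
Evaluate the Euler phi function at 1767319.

Factor: 1767319 = 83 · 107 · 199.
φ(1767319) = (83−1) · (107−1) · (199−1) = 82 · 106 · 198 = 1721016.

1721016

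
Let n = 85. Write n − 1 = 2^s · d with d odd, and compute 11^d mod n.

85 − 1 = 84 = 2^2 · 21, so d = 21.
11^1 ≡ 11 (mod 85)
11^2 ≡ 11^2 = 121 ≡ 36 (mod 85)
11^4 ≡ 36^2 = 1296 ≡ 21 (mod 85)
11^8 ≡ 21^2 = 441 ≡ 16 (mod 85)
11^16 ≡ 16^2 = 256 ≡ 1 (mod 85)
21 = 16 + 4 + 1 in binary powers of 2.
So 11^21 ≡ 1 · 21 · 11 ≡ 61 (mod 85).
Squaring chain: 61 → 66; never reaches −1, so base 11 is a Miller–Rabin witness that 85 is composite.

61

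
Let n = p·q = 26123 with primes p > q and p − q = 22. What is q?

151

Since p = q + 22, we have 26123 = q(q + 22), so q² + 22q − 26123 = 0.
Discriminant: 22² + 4·26123 = 484 + 104492 = 104976; √104976 = 324.
q = (−22 + 324)/2 = 151, and p = q + 22 = 173.
Check: 151 · 173 = 26123.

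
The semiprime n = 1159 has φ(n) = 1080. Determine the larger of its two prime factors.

61

φ(n) = (p−1)(q−1) = n − (p+q) + 1, so p + q = 1159 − 1080 + 1 = 80.
p and q are the roots of t² − 80t + 1159 = 0.
Discriminant: 80² − 4·1159 = 6400 − 4636 = 1764; √1764 = 42.
q = (80 − 42)/2 = 19, p = (80 + 42)/2 = 61.
Check: 19 · 61 = 1159.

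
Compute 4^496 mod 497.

4^1 ≡ 4 (mod 497)
4^2 ≡ 4^2 = 16 ≡ 16 (mod 497)
4^4 ≡ 16^2 = 256 ≡ 256 (mod 497)
4^8 ≡ 256^2 = 65536 ≡ 429 (mod 497)
4^16 ≡ 429^2 = 184041 ≡ 151 (mod 497)
4^32 ≡ 151^2 = 22801 ≡ 436 (mod 497)
4^64 ≡ 436^2 = 190096 ≡ 242 (mod 497)
4^128 ≡ 242^2 = 58564 ≡ 415 (mod 497)
4^256 ≡ 415^2 = 172225 ≡ 263 (mod 497)
496 = 256 + 128 + 64 + 32 + 16 in binary powers of 2.
So 4^496 ≡ 263 · 415 · 242 · 436 · 151 ≡ 333 (mod 497).
Since 333 ≠ 1, base 4 is a Fermat witness: 497 is composite.

333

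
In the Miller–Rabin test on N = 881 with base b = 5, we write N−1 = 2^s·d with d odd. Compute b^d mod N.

177

881 − 1 = 880 = 2^4 · 55, so d = 55.
5^1 ≡ 5 (mod 881)
5^2 ≡ 5^2 = 25 ≡ 25 (mod 881)
5^4 ≡ 25^2 = 625 ≡ 625 (mod 881)
5^8 ≡ 625^2 = 390625 ≡ 342 (mod 881)
5^16 ≡ 342^2 = 116964 ≡ 672 (mod 881)
5^32 ≡ 672^2 = 451584 ≡ 512 (mod 881)
55 = 32 + 16 + 4 + 2 + 1 in binary powers of 2.
So 5^55 ≡ 512 · 672 · 625 · 25 · 5 ≡ 177 (mod 881).
Squaring chain: 177 → 494 → 880 → 1; reaches −1, so base 5 does not prove 881 composite.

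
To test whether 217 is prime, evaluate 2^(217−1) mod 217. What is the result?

64

2^1 ≡ 2 (mod 217)
2^2 ≡ 2^2 = 4 ≡ 4 (mod 217)
2^4 ≡ 4^2 = 16 ≡ 16 (mod 217)
2^8 ≡ 16^2 = 256 ≡ 39 (mod 217)
2^16 ≡ 39^2 = 1521 ≡ 2 (mod 217)
2^32 ≡ 2^2 = 4 ≡ 4 (mod 217)
2^64 ≡ 4^2 = 16 ≡ 16 (mod 217)
2^128 ≡ 16^2 = 256 ≡ 39 (mod 217)
216 = 128 + 64 + 16 + 8 in binary powers of 2.
So 2^216 ≡ 39 · 16 · 2 · 39 ≡ 64 (mod 217).
Since 64 ≠ 1, base 2 is a Fermat witness: 217 is composite.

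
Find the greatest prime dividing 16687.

41

16687 = 11 · 1517
1517 = 37 · 41
41 is prime.
So 16687 = 11 · 37 · 41; the largest prime factor is 41.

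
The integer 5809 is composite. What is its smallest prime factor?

37

5809 is odd.
Digit sum 22, not divisible by 3.
Ends in 9: not divisible by 5.
7: 5809 = 7·829 + 6
11: 5809 = 11·528 + 1
13: 5809 = 13·446 + 11
17: 5809 = 17·341 + 12
19: 5809 = 19·305 + 14
23: 5809 = 23·252 + 13
29: 5809 = 29·200 + 9
31: 5809 = 31·187 + 12
37: 5809 = 37·157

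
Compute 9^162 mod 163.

9^1 ≡ 9 (mod 163)
9^2 ≡ 9^2 = 81 ≡ 81 (mod 163)
9^4 ≡ 81^2 = 6561 ≡ 41 (mod 163)
9^8 ≡ 41^2 = 1681 ≡ 51 (mod 163)
9^16 ≡ 51^2 = 2601 ≡ 156 (mod 163)
9^32 ≡ 156^2 = 24336 ≡ 49 (mod 163)
9^64 ≡ 49^2 = 2401 ≡ 119 (mod 163)
9^128 ≡ 119^2 = 14161 ≡ 143 (mod 163)
162 = 128 + 32 + 2 in binary powers of 2.
So 9^162 ≡ 143 · 49 · 81 ≡ 1 (mod 163).
Since the result is 1, base 9 gives no evidence that 163 is composite.

1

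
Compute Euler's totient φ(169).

Factor: 169 = 13^2.
φ(169) = 13^1·(13−1) = 156.

156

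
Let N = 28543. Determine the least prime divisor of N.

17

28543 is odd.
Digit sum 22, not divisible by 3.
Ends in 3: not divisible by 5.
7: 28543 = 7·4077 + 4
11: 28543 = 11·2594 + 9
13: 28543 = 13·2195 + 8
17: 28543 = 17·1679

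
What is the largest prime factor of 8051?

8051 = 83 · 97
97 is prime.
So 8051 = 83 · 97; the largest prime factor is 97.

97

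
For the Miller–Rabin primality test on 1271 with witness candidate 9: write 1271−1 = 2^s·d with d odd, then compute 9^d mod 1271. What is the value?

1271 − 1 = 1270 = 2^1 · 635, so d = 635.
9^1 ≡ 9 (mod 1271)
9^2 ≡ 9^2 = 81 ≡ 81 (mod 1271)
9^4 ≡ 81^2 = 6561 ≡ 206 (mod 1271)
9^8 ≡ 206^2 = 42436 ≡ 493 (mod 1271)
9^16 ≡ 493^2 = 243049 ≡ 288 (mod 1271)
9^32 ≡ 288^2 = 82944 ≡ 329 (mod 1271)
9^64 ≡ 329^2 = 108241 ≡ 206 (mod 1271)
9^128 ≡ 206^2 = 42436 ≡ 493 (mod 1271)
9^256 ≡ 493^2 = 243049 ≡ 288 (mod 1271)
9^512 ≡ 288^2 = 82944 ≡ 329 (mod 1271)
635 = 512 + 64 + 32 + 16 + 8 + 2 + 1 in binary powers of 2.
So 9^635 ≡ 329 · 206 · 329 · 288 · 493 · 81 · 9 ≡ 893 (mod 1271).
Squaring chain: 893; never reaches −1, so base 9 is a Miller–Rabin witness that 1271 is composite.

893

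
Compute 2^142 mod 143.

2^1 ≡ 2 (mod 143)
2^2 ≡ 2^2 = 4 ≡ 4 (mod 143)
2^4 ≡ 4^2 = 16 ≡ 16 (mod 143)
2^8 ≡ 16^2 = 256 ≡ 113 (mod 143)
2^16 ≡ 113^2 = 12769 ≡ 42 (mod 143)
2^32 ≡ 42^2 = 1764 ≡ 48 (mod 143)
2^64 ≡ 48^2 = 2304 ≡ 16 (mod 143)
2^128 ≡ 16^2 = 256 ≡ 113 (mod 143)
142 = 128 + 8 + 4 + 2 in binary powers of 2.
So 2^142 ≡ 113 · 113 · 16 · 4 ≡ 114 (mod 143).
Since 114 ≠ 1, base 2 is a Fermat witness: 143 is composite.

114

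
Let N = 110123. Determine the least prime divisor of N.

110123 is odd.
Digit sum 8, not divisible by 3.
Ends in 3: not divisible by 5.
7: 110123 = 7·15731 + 6
11: 110123 = 11·10011 + 2
13: 110123 = 13·8471

13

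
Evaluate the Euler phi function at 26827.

26496

Factor: 26827 = 139 · 193.
φ(26827) = (139−1) · (193−1) = 138 · 192 = 26496.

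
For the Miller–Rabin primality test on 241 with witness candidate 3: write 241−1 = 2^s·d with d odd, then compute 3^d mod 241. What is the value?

241 − 1 = 240 = 2^4 · 15, so d = 15.
3^1 ≡ 3 (mod 241)
3^2 ≡ 3^2 = 9 ≡ 9 (mod 241)
3^4 ≡ 9^2 = 81 ≡ 81 (mod 241)
3^8 ≡ 81^2 = 6561 ≡ 54 (mod 241)
15 = 8 + 4 + 2 + 1 in binary powers of 2.
So 3^15 ≡ 54 · 81 · 9 · 3 ≡ 8 (mod 241).
Squaring chain: 8 → 64 → 240 → 1; reaches −1, so base 3 does not prove 241 composite.

8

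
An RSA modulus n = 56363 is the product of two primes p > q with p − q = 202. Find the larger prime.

359

Since p = q + 202, we have 56363 = q(q + 202), so q² + 202q − 56363 = 0.
Discriminant: 202² + 4·56363 = 40804 + 225452 = 266256; √266256 = 516.
q = (−202 + 516)/2 = 157, and p = q + 202 = 359.
Check: 157 · 359 = 56363.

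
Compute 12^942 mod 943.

12^1 ≡ 12 (mod 943)
12^2 ≡ 12^2 = 144 ≡ 144 (mod 943)
12^4 ≡ 144^2 = 20736 ≡ 933 (mod 943)
12^8 ≡ 933^2 = 870489 ≡ 100 (mod 943)
12^16 ≡ 100^2 = 10000 ≡ 570 (mod 943)
12^32 ≡ 570^2 = 324900 ≡ 508 (mod 943)
12^64 ≡ 508^2 = 258064 ≡ 625 (mod 943)
12^128 ≡ 625^2 = 390625 ≡ 223 (mod 943)
12^256 ≡ 223^2 = 49729 ≡ 693 (mod 943)
12^512 ≡ 693^2 = 480249 ≡ 262 (mod 943)
942 = 512 + 256 + 128 + 32 + 8 + 4 + 2 in binary powers of 2.
So 12^942 ≡ 262 · 693 · 223 · 508 · 100 · 933 · 144 ≡ 430 (mod 943).
Since 430 ≠ 1, base 12 is a Fermat witness: 943 is composite.

430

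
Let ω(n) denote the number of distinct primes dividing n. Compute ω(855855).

855855 = 3^2 · 95095
95095 = 5 · 19019
19019 = 7 · 2717
2717 = 11 · 247
247 = 13 · 19
855855 = 3^2 · 5 · 7 · 11 · 13 · 19, which has 6 distinct prime factors.

6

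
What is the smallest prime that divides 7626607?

7626607 is odd.
Digit sum 34, not divisible by 3.
Ends in 7: not divisible by 5.
7: 7626607 = 7·1089515 + 2
11: 7626607 = 11·693327 + 10
13: 7626607 = 13·586662 + 1
17: 7626607 = 17·448623 + 16
19: 7626607 = 19·401400 + 7
23: 7626607 = 23·331591 + 14
29: 7626607 = 29·262986 + 13
31: 7626607 = 31·246019 + 18
37: 7626607 = 37·206124 + 19
41: 7626607 = 41·186014 + 33
43: 7626607 = 43·177362 + 41
47: 7626607 = 47·162268 + 11
53: 7626607 = 53·143898 + 13
59: 7626607 = 59·129264 + 31
61: 7626607 = 61·125026 + 21
67: 7626607 = 67·113829 + 64
71: 7626607 = 71·107417

71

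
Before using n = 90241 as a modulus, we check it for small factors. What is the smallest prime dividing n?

31

90241 is odd.
Digit sum 16, not divisible by 3.
Ends in 1: not divisible by 5.
7: 90241 = 7·12891 + 4
11: 90241 = 11·8203 + 8
13: 90241 = 13·6941 + 8
17: 90241 = 17·5308 + 5
19: 90241 = 19·4749 + 10
23: 90241 = 23·3923 + 12
29: 90241 = 29·3111 + 22
31: 90241 = 31·2911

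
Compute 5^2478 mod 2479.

545

5^1 ≡ 5 (mod 2479)
5^2 ≡ 5^2 = 25 ≡ 25 (mod 2479)
5^4 ≡ 25^2 = 625 ≡ 625 (mod 2479)
5^8 ≡ 625^2 = 390625 ≡ 1422 (mod 2479)
5^16 ≡ 1422^2 = 2022084 ≡ 1699 (mod 2479)
5^32 ≡ 1699^2 = 2886601 ≡ 1045 (mod 2479)
5^64 ≡ 1045^2 = 1092025 ≡ 1265 (mod 2479)
5^128 ≡ 1265^2 = 1600225 ≡ 1270 (mod 2479)
5^256 ≡ 1270^2 = 1612900 ≡ 1550 (mod 2479)
5^512 ≡ 1550^2 = 2402500 ≡ 349 (mod 2479)
5^1024 ≡ 349^2 = 121801 ≡ 330 (mod 2479)
5^2048 ≡ 330^2 = 108900 ≡ 2303 (mod 2479)
2478 = 2048 + 256 + 128 + 32 + 8 + 4 + 2 in binary powers of 2.
So 5^2478 ≡ 2303 · 1550 · 1270 · 1045 · 1422 · 625 · 25 ≡ 545 (mod 2479).
Since 545 ≠ 1, base 5 is a Fermat witness: 2479 is composite.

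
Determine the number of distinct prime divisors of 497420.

497420 = 2^2 · 124355
124355 = 5 · 24871
24871 = 7 · 3553
3553 = 11 · 323
323 = 17 · 19
497420 = 2^2 · 5 · 7 · 11 · 17 · 19, which has 6 distinct prime factors.

6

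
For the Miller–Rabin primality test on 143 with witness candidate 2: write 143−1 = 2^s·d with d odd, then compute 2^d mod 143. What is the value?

46

143 − 1 = 142 = 2^1 · 71, so d = 71.
2^1 ≡ 2 (mod 143)
2^2 ≡ 2^2 = 4 ≡ 4 (mod 143)
2^4 ≡ 4^2 = 16 ≡ 16 (mod 143)
2^8 ≡ 16^2 = 256 ≡ 113 (mod 143)
2^16 ≡ 113^2 = 12769 ≡ 42 (mod 143)
2^32 ≡ 42^2 = 1764 ≡ 48 (mod 143)
2^64 ≡ 48^2 = 2304 ≡ 16 (mod 143)
71 = 64 + 4 + 2 + 1 in binary powers of 2.
So 2^71 ≡ 16 · 16 · 4 · 2 ≡ 46 (mod 143).
Squaring chain: 46; never reaches −1, so base 2 is a Miller–Rabin witness that 143 is composite.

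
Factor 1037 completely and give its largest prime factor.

61

1037 = 17 · 61
61 is prime.
So 1037 = 17 · 61; the largest prime factor is 61.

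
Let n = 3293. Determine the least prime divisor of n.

37

3293 is odd.
Digit sum 17, not divisible by 3.
Ends in 3: not divisible by 5.
7: 3293 = 7·470 + 3
11: 3293 = 11·299 + 4
13: 3293 = 13·253 + 4
17: 3293 = 17·193 + 12
19: 3293 = 19·173 + 6
23: 3293 = 23·143 + 4
29: 3293 = 29·113 + 16
31: 3293 = 31·106 + 7
37: 3293 = 37·89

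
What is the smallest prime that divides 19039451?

19039451 is odd.
Digit sum 32, not divisible by 3.
Ends in 1: not divisible by 5.
7: 19039451 = 7·2719921 + 4
11: 19039451 = 11·1730859 + 2
13: 19039451 = 13·1464573 + 2
17: 19039451 = 17·1119967 + 12
19: 19039451 = 19·1002076 + 7
23: 19039451 = 23·827802 + 5
29: 19039451 = 29·656532 + 23
31: 19039451 = 31·614175 + 26
37: 19039451 = 37·514579 + 28
41: 19039451 = 41·464376 + 35
43: 19039451 = 43·442777 + 40
47: 19039451 = 47·405094 + 33
53: 19039451 = 53·359234 + 49
59: 19039451 = 59·322702 + 33
61: 19039451 = 61·312122 + 9
67: 19039451 = 67·284170 + 61
71: 19039451 = 71·268161 + 20
73: 19039451 = 73·260814 + 29
79: 19039451 = 79·241005 + 56
83: 19039451 = 83·229390 + 81
89: 19039451 = 89·213926 + 37
97: 19039451 = 97·196283

97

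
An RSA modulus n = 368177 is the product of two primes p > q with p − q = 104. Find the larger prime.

661

Since p = q + 104, we have 368177 = q(q + 104), so q² + 104q − 368177 = 0.
Discriminant: 104² + 4·368177 = 10816 + 1472708 = 1483524; √1483524 = 1218.
q = (−104 + 1218)/2 = 557, and p = q + 104 = 661.
Check: 557 · 661 = 368177.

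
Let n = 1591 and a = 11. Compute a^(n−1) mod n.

1000

11^1 ≡ 11 (mod 1591)
11^2 ≡ 11^2 = 121 ≡ 121 (mod 1591)
11^4 ≡ 121^2 = 14641 ≡ 322 (mod 1591)
11^8 ≡ 322^2 = 103684 ≡ 269 (mod 1591)
11^16 ≡ 269^2 = 72361 ≡ 766 (mod 1591)
11^32 ≡ 766^2 = 586756 ≡ 1268 (mod 1591)
11^64 ≡ 1268^2 = 1607824 ≡ 914 (mod 1591)
11^128 ≡ 914^2 = 835396 ≡ 121 (mod 1591)
11^256 ≡ 121^2 = 14641 ≡ 322 (mod 1591)
11^512 ≡ 322^2 = 103684 ≡ 269 (mod 1591)
11^1024 ≡ 269^2 = 72361 ≡ 766 (mod 1591)
1590 = 1024 + 512 + 32 + 16 + 4 + 2 in binary powers of 2.
So 11^1590 ≡ 766 · 269 · 1268 · 766 · 322 · 121 ≡ 1000 (mod 1591).
Since 1000 ≠ 1, base 11 is a Fermat witness: 1591 is composite.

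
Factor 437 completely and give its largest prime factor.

23

437 = 19 · 23
23 is prime.
So 437 = 19 · 23; the largest prime factor is 23.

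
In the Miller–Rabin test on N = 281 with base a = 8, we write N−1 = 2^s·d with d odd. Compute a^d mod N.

280

281 − 1 = 280 = 2^3 · 35, so d = 35.
8^1 ≡ 8 (mod 281)
8^2 ≡ 8^2 = 64 ≡ 64 (mod 281)
8^4 ≡ 64^2 = 4096 ≡ 162 (mod 281)
8^8 ≡ 162^2 = 26244 ≡ 111 (mod 281)
8^16 ≡ 111^2 = 12321 ≡ 238 (mod 281)
8^32 ≡ 238^2 = 56644 ≡ 163 (mod 281)
35 = 32 + 2 + 1 in binary powers of 2.
So 8^35 ≡ 163 · 64 · 8 ≡ 280 (mod 281).
Since 8^d ≡ 280 (mod 281), base 8 does not prove 281 composite.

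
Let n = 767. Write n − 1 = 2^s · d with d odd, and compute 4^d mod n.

556

767 − 1 = 766 = 2^1 · 383, so d = 383.
4^1 ≡ 4 (mod 767)
4^2 ≡ 4^2 = 16 ≡ 16 (mod 767)
4^4 ≡ 16^2 = 256 ≡ 256 (mod 767)
4^8 ≡ 256^2 = 65536 ≡ 341 (mod 767)
4^16 ≡ 341^2 = 116281 ≡ 464 (mod 767)
4^32 ≡ 464^2 = 215296 ≡ 536 (mod 767)
4^64 ≡ 536^2 = 287296 ≡ 438 (mod 767)
4^128 ≡ 438^2 = 191844 ≡ 94 (mod 767)
4^256 ≡ 94^2 = 8836 ≡ 399 (mod 767)
383 = 256 + 64 + 32 + 16 + 8 + 4 + 2 + 1 in binary powers of 2.
So 4^383 ≡ 399 · 438 · 536 · 464 · 341 · 256 · 16 · 4 ≡ 556 (mod 767).
Squaring chain: 556; never reaches −1, so base 4 is a Miller–Rabin witness that 767 is composite.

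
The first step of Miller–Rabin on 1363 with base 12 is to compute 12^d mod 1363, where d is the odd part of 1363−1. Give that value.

1363 − 1 = 1362 = 2^1 · 681, so d = 681.
12^1 ≡ 12 (mod 1363)
12^2 ≡ 12^2 = 144 ≡ 144 (mod 1363)
12^4 ≡ 144^2 = 20736 ≡ 291 (mod 1363)
12^8 ≡ 291^2 = 84681 ≡ 175 (mod 1363)
12^16 ≡ 175^2 = 30625 ≡ 639 (mod 1363)
12^32 ≡ 639^2 = 408321 ≡ 784 (mod 1363)
12^64 ≡ 784^2 = 614656 ≡ 1306 (mod 1363)
12^128 ≡ 1306^2 = 1705636 ≡ 523 (mod 1363)
12^256 ≡ 523^2 = 273529 ≡ 929 (mod 1363)
12^512 ≡ 929^2 = 863041 ≡ 262 (mod 1363)
681 = 512 + 128 + 32 + 8 + 1 in binary powers of 2.
So 12^681 ≡ 262 · 523 · 784 · 175 · 12 ≡ 824 (mod 1363).
Squaring chain: 824; never reaches −1, so base 12 is a Miller–Rabin witness that 1363 is composite.

824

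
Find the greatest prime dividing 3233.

3233 = 53 · 61
61 is prime.
So 3233 = 53 · 61; the largest prime factor is 61.

61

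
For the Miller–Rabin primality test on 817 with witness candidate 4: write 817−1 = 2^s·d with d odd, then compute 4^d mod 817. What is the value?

817 − 1 = 816 = 2^4 · 51, so d = 51.
4^1 ≡ 4 (mod 817)
4^2 ≡ 4^2 = 16 ≡ 16 (mod 817)
4^4 ≡ 16^2 = 256 ≡ 256 (mod 817)
4^8 ≡ 256^2 = 65536 ≡ 176 (mod 817)
4^16 ≡ 176^2 = 30976 ≡ 747 (mod 817)
4^32 ≡ 747^2 = 558009 ≡ 815 (mod 817)
51 = 32 + 16 + 2 + 1 in binary powers of 2.
So 4^51 ≡ 815 · 747 · 16 · 4 ≡ 790 (mod 817).
Squaring chain: 790 → 729 → 391 → 102; never reaches −1, so base 4 is a Miller–Rabin witness that 817 is composite.

790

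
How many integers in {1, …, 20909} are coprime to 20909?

Factor: 20909 = 7 · 29 · 103.
φ(20909) = (7−1) · (29−1) · (103−1) = 6 · 28 · 102 = 17136.

17136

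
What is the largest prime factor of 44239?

83

44239 = 13 · 3403
3403 = 41 · 83
83 is prime.
So 44239 = 13 · 41 · 83; the largest prime factor is 83.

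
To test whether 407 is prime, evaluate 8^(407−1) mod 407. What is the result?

8^1 ≡ 8 (mod 407)
8^2 ≡ 8^2 = 64 ≡ 64 (mod 407)
8^4 ≡ 64^2 = 4096 ≡ 26 (mod 407)
8^8 ≡ 26^2 = 676 ≡ 269 (mod 407)
8^16 ≡ 269^2 = 72361 ≡ 322 (mod 407)
8^32 ≡ 322^2 = 103684 ≡ 306 (mod 407)
8^64 ≡ 306^2 = 93636 ≡ 26 (mod 407)
8^128 ≡ 26^2 = 676 ≡ 269 (mod 407)
8^256 ≡ 269^2 = 72361 ≡ 322 (mod 407)
406 = 256 + 128 + 16 + 4 + 2 in binary powers of 2.
So 8^406 ≡ 322 · 269 · 322 · 26 · 64 ≡ 344 (mod 407).
Since 344 ≠ 1, base 8 is a Fermat witness: 407 is composite.

344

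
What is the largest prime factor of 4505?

53

4505 = 5 · 901
901 = 17 · 53
53 is prime.
So 4505 = 5 · 17 · 53; the largest prime factor is 53.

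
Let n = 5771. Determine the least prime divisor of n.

5771 is odd.
Digit sum 20, not divisible by 3.
Ends in 1: not divisible by 5.
7: 5771 = 7·824 + 3
11: 5771 = 11·524 + 7
13: 5771 = 13·443 + 12
17: 5771 = 17·339 + 8
19: 5771 = 19·303 + 14
23: 5771 = 23·250 + 21
29: 5771 = 29·199

29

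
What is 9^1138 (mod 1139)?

9^1 ≡ 9 (mod 1139)
9^2 ≡ 9^2 = 81 ≡ 81 (mod 1139)
9^4 ≡ 81^2 = 6561 ≡ 866 (mod 1139)
9^8 ≡ 866^2 = 749956 ≡ 494 (mod 1139)
9^16 ≡ 494^2 = 244036 ≡ 290 (mod 1139)
9^32 ≡ 290^2 = 84100 ≡ 953 (mod 1139)
9^64 ≡ 953^2 = 908209 ≡ 426 (mod 1139)
9^128 ≡ 426^2 = 181476 ≡ 375 (mod 1139)
9^256 ≡ 375^2 = 140625 ≡ 528 (mod 1139)
9^512 ≡ 528^2 = 278784 ≡ 868 (mod 1139)
9^1024 ≡ 868^2 = 753424 ≡ 545 (mod 1139)
1138 = 1024 + 64 + 32 + 16 + 2 in binary powers of 2.
So 9^1138 ≡ 545 · 426 · 953 · 290 · 81 ≡ 625 (mod 1139).
Since 625 ≠ 1, base 9 is a Fermat witness: 1139 is composite.

625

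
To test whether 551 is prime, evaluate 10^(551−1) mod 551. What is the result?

237

10^1 ≡ 10 (mod 551)
10^2 ≡ 10^2 = 100 ≡ 100 (mod 551)
10^4 ≡ 100^2 = 10000 ≡ 82 (mod 551)
10^8 ≡ 82^2 = 6724 ≡ 112 (mod 551)
10^16 ≡ 112^2 = 12544 ≡ 422 (mod 551)
10^32 ≡ 422^2 = 178084 ≡ 111 (mod 551)
10^64 ≡ 111^2 = 12321 ≡ 199 (mod 551)
10^128 ≡ 199^2 = 39601 ≡ 480 (mod 551)
10^256 ≡ 480^2 = 230400 ≡ 82 (mod 551)
10^512 ≡ 82^2 = 6724 ≡ 112 (mod 551)
550 = 512 + 32 + 4 + 2 in binary powers of 2.
So 10^550 ≡ 112 · 111 · 82 · 100 ≡ 237 (mod 551).
Since 237 ≠ 1, base 10 is a Fermat witness: 551 is composite.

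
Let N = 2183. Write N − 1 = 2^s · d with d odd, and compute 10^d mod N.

1395

2183 − 1 = 2182 = 2^1 · 1091, so d = 1091.
10^1 ≡ 10 (mod 2183)
10^2 ≡ 10^2 = 100 ≡ 100 (mod 2183)
10^4 ≡ 100^2 = 10000 ≡ 1268 (mod 2183)
10^8 ≡ 1268^2 = 1607824 ≡ 1136 (mod 2183)
10^16 ≡ 1136^2 = 1290496 ≡ 343 (mod 2183)
10^32 ≡ 343^2 = 117649 ≡ 1950 (mod 2183)
10^64 ≡ 1950^2 = 3802500 ≡ 1897 (mod 2183)
10^128 ≡ 1897^2 = 3598609 ≡ 1025 (mod 2183)
10^256 ≡ 1025^2 = 1050625 ≡ 602 (mod 2183)
10^512 ≡ 602^2 = 362404 ≡ 26 (mod 2183)
10^1024 ≡ 26^2 = 676 ≡ 676 (mod 2183)
1091 = 1024 + 64 + 2 + 1 in binary powers of 2.
So 10^1091 ≡ 676 · 1897 · 100 · 10 ≡ 1395 (mod 2183).
Squaring chain: 1395; never reaches −1, so base 10 is a Miller–Rabin witness that 2183 is composite.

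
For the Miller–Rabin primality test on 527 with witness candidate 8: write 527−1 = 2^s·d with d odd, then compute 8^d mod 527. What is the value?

202

527 − 1 = 526 = 2^1 · 263, so d = 263.
8^1 ≡ 8 (mod 527)
8^2 ≡ 8^2 = 64 ≡ 64 (mod 527)
8^4 ≡ 64^2 = 4096 ≡ 407 (mod 527)
8^8 ≡ 407^2 = 165649 ≡ 171 (mod 527)
8^16 ≡ 171^2 = 29241 ≡ 256 (mod 527)
8^32 ≡ 256^2 = 65536 ≡ 188 (mod 527)
8^64 ≡ 188^2 = 35344 ≡ 35 (mod 527)
8^128 ≡ 35^2 = 1225 ≡ 171 (mod 527)
8^256 ≡ 171^2 = 29241 ≡ 256 (mod 527)
263 = 256 + 4 + 2 + 1 in binary powers of 2.
So 8^263 ≡ 256 · 407 · 64 · 8 ≡ 202 (mod 527).
Squaring chain: 202; never reaches −1, so base 8 is a Miller–Rabin witness that 527 is composite.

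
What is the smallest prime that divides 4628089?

4628089 is odd.
Digit sum 37, not divisible by 3.
Ends in 9: not divisible by 5.
7: 4628089 = 7·661155 + 4
11: 4628089 = 11·420735 + 4
13: 4628089 = 13·356006 + 11
17: 4628089 = 17·272240 + 9
19: 4628089 = 19·243583 + 12
23: 4628089 = 23·201221 + 6
29: 4628089 = 29·159589 + 8
31: 4628089 = 31·149293 + 6
37: 4628089 = 37·125083 + 18
41: 4628089 = 41·112880 + 9
43: 4628089 = 43·107629 + 42
47: 4628089 = 47·98469 + 46
53: 4628089 = 53·87322 + 23
59: 4628089 = 59·78442 + 11
61: 4628089 = 61·75870 + 19
67: 4628089 = 67·69075 + 64
71: 4628089 = 71·65184 + 25
73: 4628089 = 73·63398 + 35
79: 4628089 = 79·58583 + 32
83: 4628089 = 83·55760 + 9
89: 4628089 = 89·52001

89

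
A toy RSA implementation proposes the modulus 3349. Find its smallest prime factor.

17

3349 is odd.
Digit sum 19, not divisible by 3.
Ends in 9: not divisible by 5.
7: 3349 = 7·478 + 3
11: 3349 = 11·304 + 5
13: 3349 = 13·257 + 8
17: 3349 = 17·197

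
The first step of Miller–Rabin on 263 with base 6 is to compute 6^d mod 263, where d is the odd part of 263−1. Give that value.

263 − 1 = 262 = 2^1 · 131, so d = 131.
6^1 ≡ 6 (mod 263)
6^2 ≡ 6^2 = 36 ≡ 36 (mod 263)
6^4 ≡ 36^2 = 1296 ≡ 244 (mod 263)
6^8 ≡ 244^2 = 59536 ≡ 98 (mod 263)
6^16 ≡ 98^2 = 9604 ≡ 136 (mod 263)
6^32 ≡ 136^2 = 18496 ≡ 86 (mod 263)
6^64 ≡ 86^2 = 7396 ≡ 32 (mod 263)
6^128 ≡ 32^2 = 1024 ≡ 235 (mod 263)
131 = 128 + 2 + 1 in binary powers of 2.
So 6^131 ≡ 235 · 36 · 6 ≡ 1 (mod 263).
Since 6^d ≡ 1 (mod 263), base 6 does not prove 263 composite.

1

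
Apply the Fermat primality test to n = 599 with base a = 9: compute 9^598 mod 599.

9^1 ≡ 9 (mod 599)
9^2 ≡ 9^2 = 81 ≡ 81 (mod 599)
9^4 ≡ 81^2 = 6561 ≡ 571 (mod 599)
9^8 ≡ 571^2 = 326041 ≡ 185 (mod 599)
9^16 ≡ 185^2 = 34225 ≡ 82 (mod 599)
9^32 ≡ 82^2 = 6724 ≡ 135 (mod 599)
9^64 ≡ 135^2 = 18225 ≡ 255 (mod 599)
9^128 ≡ 255^2 = 65025 ≡ 333 (mod 599)
9^256 ≡ 333^2 = 110889 ≡ 74 (mod 599)
9^512 ≡ 74^2 = 5476 ≡ 85 (mod 599)
598 = 512 + 64 + 16 + 4 + 2 in binary powers of 2.
So 9^598 ≡ 85 · 255 · 82 · 571 · 81 ≡ 1 (mod 599).
Since the result is 1, base 9 gives no evidence that 599 is composite.

1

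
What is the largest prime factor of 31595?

89

31595 = 5 · 6319
6319 = 71 · 89
89 is prime.
So 31595 = 5 · 71 · 89; the largest prime factor is 89.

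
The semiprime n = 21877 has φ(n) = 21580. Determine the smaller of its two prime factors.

131

φ(n) = (p−1)(q−1) = n − (p+q) + 1, so p + q = 21877 − 21580 + 1 = 298.
p and q are the roots of t² − 298t + 21877 = 0.
Discriminant: 298² − 4·21877 = 88804 − 87508 = 1296; √1296 = 36.
q = (298 − 36)/2 = 131, p = (298 + 36)/2 = 167.
Check: 131 · 167 = 21877.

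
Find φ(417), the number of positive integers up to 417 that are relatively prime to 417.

276

Factor: 417 = 3 · 139.
φ(417) = (3−1) · (139−1) = 2 · 138 = 276.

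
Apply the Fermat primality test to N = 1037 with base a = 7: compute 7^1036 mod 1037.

7^1 ≡ 7 (mod 1037)
7^2 ≡ 7^2 = 49 ≡ 49 (mod 1037)
7^4 ≡ 49^2 = 2401 ≡ 327 (mod 1037)
7^8 ≡ 327^2 = 106929 ≡ 118 (mod 1037)
7^16 ≡ 118^2 = 13924 ≡ 443 (mod 1037)
7^32 ≡ 443^2 = 196249 ≡ 256 (mod 1037)
7^64 ≡ 256^2 = 65536 ≡ 205 (mod 1037)
7^128 ≡ 205^2 = 42025 ≡ 545 (mod 1037)
7^256 ≡ 545^2 = 297025 ≡ 443 (mod 1037)
7^512 ≡ 443^2 = 196249 ≡ 256 (mod 1037)
7^1024 ≡ 256^2 = 65536 ≡ 205 (mod 1037)
1036 = 1024 + 8 + 4 in binary powers of 2.
So 7^1036 ≡ 205 · 118 · 327 ≡ 931 (mod 1037).
Since 931 ≠ 1, base 7 is a Fermat witness: 1037 is composite.

931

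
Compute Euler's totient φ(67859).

59400

Factor: 67859 = 11 · 31 · 199.
φ(67859) = (11−1) · (31−1) · (199−1) = 10 · 30 · 198 = 59400.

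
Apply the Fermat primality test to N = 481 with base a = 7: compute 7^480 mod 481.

7^1 ≡ 7 (mod 481)
7^2 ≡ 7^2 = 49 ≡ 49 (mod 481)
7^4 ≡ 49^2 = 2401 ≡ 477 (mod 481)
7^8 ≡ 477^2 = 227529 ≡ 16 (mod 481)
7^16 ≡ 16^2 = 256 ≡ 256 (mod 481)
7^32 ≡ 256^2 = 65536 ≡ 120 (mod 481)
7^64 ≡ 120^2 = 14400 ≡ 451 (mod 481)
7^128 ≡ 451^2 = 203401 ≡ 419 (mod 481)
7^256 ≡ 419^2 = 175561 ≡ 477 (mod 481)
480 = 256 + 128 + 64 + 32 in binary powers of 2.
So 7^480 ≡ 477 · 419 · 451 · 120 ≡ 417 (mod 481).
Since 417 ≠ 1, base 7 is a Fermat witness: 481 is composite.

417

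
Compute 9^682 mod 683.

9^1 ≡ 9 (mod 683)
9^2 ≡ 9^2 = 81 ≡ 81 (mod 683)
9^4 ≡ 81^2 = 6561 ≡ 414 (mod 683)
9^8 ≡ 414^2 = 171396 ≡ 646 (mod 683)
9^16 ≡ 646^2 = 417316 ≡ 3 (mod 683)
9^32 ≡ 3^2 = 9 ≡ 9 (mod 683)
9^64 ≡ 9^2 = 81 ≡ 81 (mod 683)
9^128 ≡ 81^2 = 6561 ≡ 414 (mod 683)
9^256 ≡ 414^2 = 171396 ≡ 646 (mod 683)
9^512 ≡ 646^2 = 417316 ≡ 3 (mod 683)
682 = 512 + 128 + 32 + 8 + 2 in binary powers of 2.
So 9^682 ≡ 3 · 414 · 9 · 646 · 81 ≡ 1 (mod 683).
Since the result is 1, base 9 gives no evidence that 683 is composite.

1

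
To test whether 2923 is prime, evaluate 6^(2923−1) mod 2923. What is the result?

1960

6^1 ≡ 6 (mod 2923)
6^2 ≡ 6^2 = 36 ≡ 36 (mod 2923)
6^4 ≡ 36^2 = 1296 ≡ 1296 (mod 2923)
6^8 ≡ 1296^2 = 1679616 ≡ 1814 (mod 2923)
6^16 ≡ 1814^2 = 3290596 ≡ 2221 (mod 2923)
6^32 ≡ 2221^2 = 4932841 ≡ 1740 (mod 2923)
6^64 ≡ 1740^2 = 3027600 ≡ 2295 (mod 2923)
6^128 ≡ 2295^2 = 5267025 ≡ 2702 (mod 2923)
6^256 ≡ 2702^2 = 7300804 ≡ 2073 (mod 2923)
6^512 ≡ 2073^2 = 4297329 ≡ 519 (mod 2923)
6^1024 ≡ 519^2 = 269361 ≡ 445 (mod 2923)
6^2048 ≡ 445^2 = 198025 ≡ 2184 (mod 2923)
2922 = 2048 + 512 + 256 + 64 + 32 + 8 + 2 in binary powers of 2.
So 6^2922 ≡ 2184 · 519 · 2073 · 2295 · 1740 · 1814 · 36 ≡ 1960 (mod 2923).
Since 1960 ≠ 1, base 6 is a Fermat witness: 2923 is composite.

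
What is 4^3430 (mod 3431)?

1756

4^1 ≡ 4 (mod 3431)
4^2 ≡ 4^2 = 16 ≡ 16 (mod 3431)
4^4 ≡ 16^2 = 256 ≡ 256 (mod 3431)
4^8 ≡ 256^2 = 65536 ≡ 347 (mod 3431)
4^16 ≡ 347^2 = 120409 ≡ 324 (mod 3431)
4^32 ≡ 324^2 = 104976 ≡ 2046 (mod 3431)
4^64 ≡ 2046^2 = 4186116 ≡ 296 (mod 3431)
4^128 ≡ 296^2 = 87616 ≡ 1841 (mod 3431)
4^256 ≡ 1841^2 = 3389281 ≡ 2884 (mod 3431)
4^512 ≡ 2884^2 = 8317456 ≡ 712 (mod 3431)
4^1024 ≡ 712^2 = 506944 ≡ 2587 (mod 3431)
4^2048 ≡ 2587^2 = 6692569 ≡ 2119 (mod 3431)
3430 = 2048 + 1024 + 256 + 64 + 32 + 4 + 2 in binary powers of 2.
So 4^3430 ≡ 2119 · 2587 · 2884 · 296 · 2046 · 256 · 16 ≡ 1756 (mod 3431).
Since 1756 ≠ 1, base 4 is a Fermat witness: 3431 is composite.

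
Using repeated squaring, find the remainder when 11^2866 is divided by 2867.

11^1 ≡ 11 (mod 2867)
11^2 ≡ 11^2 = 121 ≡ 121 (mod 2867)
11^4 ≡ 121^2 = 14641 ≡ 306 (mod 2867)
11^8 ≡ 306^2 = 93636 ≡ 1892 (mod 2867)
11^16 ≡ 1892^2 = 3579664 ≡ 1648 (mod 2867)
11^32 ≡ 1648^2 = 2715904 ≡ 855 (mod 2867)
11^64 ≡ 855^2 = 731025 ≡ 2807 (mod 2867)
11^128 ≡ 2807^2 = 7879249 ≡ 733 (mod 2867)
11^256 ≡ 733^2 = 537289 ≡ 1160 (mod 2867)
11^512 ≡ 1160^2 = 1345600 ≡ 977 (mod 2867)
11^1024 ≡ 977^2 = 954529 ≡ 2685 (mod 2867)
11^2048 ≡ 2685^2 = 7209225 ≡ 1587 (mod 2867)
2866 = 2048 + 512 + 256 + 32 + 16 + 2 in binary powers of 2.
So 11^2866 ≡ 1587 · 977 · 1160 · 855 · 1648 · 121 ≡ 914 (mod 2867).
Since 914 ≠ 1, base 11 is a Fermat witness: 2867 is composite.

914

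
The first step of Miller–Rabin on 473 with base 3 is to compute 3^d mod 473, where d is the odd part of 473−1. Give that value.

473 − 1 = 472 = 2^3 · 59, so d = 59.
3^1 ≡ 3 (mod 473)
3^2 ≡ 3^2 = 9 ≡ 9 (mod 473)
3^4 ≡ 9^2 = 81 ≡ 81 (mod 473)
3^8 ≡ 81^2 = 6561 ≡ 412 (mod 473)
3^16 ≡ 412^2 = 169744 ≡ 410 (mod 473)
3^32 ≡ 410^2 = 168100 ≡ 185 (mod 473)
59 = 32 + 16 + 8 + 2 + 1 in binary powers of 2.
So 3^59 ≡ 185 · 410 · 412 · 9 · 3 ≡ 26 (mod 473).
Squaring chain: 26 → 203 → 58; never reaches −1, so base 3 is a Miller–Rabin witness that 473 is composite.

26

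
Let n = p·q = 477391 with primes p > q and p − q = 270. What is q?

Since p = q + 270, we have 477391 = q(q + 270), so q² + 270q − 477391 = 0.
Discriminant: 270² + 4·477391 = 72900 + 1909564 = 1982464; √1982464 = 1408.
q = (−270 + 1408)/2 = 569, and p = q + 270 = 839.
Check: 569 · 839 = 477391.

569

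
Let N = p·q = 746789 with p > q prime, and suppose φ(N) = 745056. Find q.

797

φ(n) = (p−1)(q−1) = n − (p+q) + 1, so p + q = 746789 − 745056 + 1 = 1734.
p and q are the roots of t² − 1734t + 746789 = 0.
Discriminant: 1734² − 4·746789 = 3006756 − 2987156 = 19600; √19600 = 140.
q = (1734 − 140)/2 = 797, p = (1734 + 140)/2 = 937.
Check: 797 · 937 = 746789.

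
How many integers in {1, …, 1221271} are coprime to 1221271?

1185240

Factor: 1221271 = 71 · 103 · 167.
φ(1221271) = (71−1) · (103−1) · (167−1) = 70 · 102 · 166 = 1185240.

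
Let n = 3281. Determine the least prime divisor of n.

3281 is odd.
Digit sum 14, not divisible by 3.
Ends in 1: not divisible by 5.
7: 3281 = 7·468 + 5
11: 3281 = 11·298 + 3
13: 3281 = 13·252 + 5
17: 3281 = 17·193

17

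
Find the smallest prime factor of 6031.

6031 is odd.
Digit sum 10, not divisible by 3.
Ends in 1: not divisible by 5.
7: 6031 = 7·861 + 4
11: 6031 = 11·548 + 3
13: 6031 = 13·463 + 12
17: 6031 = 17·354 + 13
19: 6031 = 19·317 + 8
23: 6031 = 23·262 + 5
29: 6031 = 29·207 + 28
31: 6031 = 31·194 + 17
37: 6031 = 37·163

37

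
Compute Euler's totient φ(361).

Factor: 361 = 19^2.
φ(361) = 19^1·(19−1) = 342.

342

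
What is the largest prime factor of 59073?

97

59073 = 3 · 19691
19691 = 7 · 2813
2813 = 29 · 97
97 is prime.
So 59073 = 3 · 7 · 29 · 97; the largest prime factor is 97.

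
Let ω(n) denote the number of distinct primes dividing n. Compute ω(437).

2

437 = 19 · 23
437 = 19 · 23, which has 2 distinct prime factors.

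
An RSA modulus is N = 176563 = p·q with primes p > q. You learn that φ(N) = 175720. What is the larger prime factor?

461

φ(n) = (p−1)(q−1) = n − (p+q) + 1, so p + q = 176563 − 175720 + 1 = 844.
p and q are the roots of t² − 844t + 176563 = 0.
Discriminant: 844² − 4·176563 = 712336 − 706252 = 6084; √6084 = 78.
q = (844 − 78)/2 = 383, p = (844 + 78)/2 = 461.
Check: 383 · 461 = 176563.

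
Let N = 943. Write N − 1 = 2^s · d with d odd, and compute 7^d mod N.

943 − 1 = 942 = 2^1 · 471, so d = 471.
7^1 ≡ 7 (mod 943)
7^2 ≡ 7^2 = 49 ≡ 49 (mod 943)
7^4 ≡ 49^2 = 2401 ≡ 515 (mod 943)
7^8 ≡ 515^2 = 265225 ≡ 242 (mod 943)
7^16 ≡ 242^2 = 58564 ≡ 98 (mod 943)
7^32 ≡ 98^2 = 9604 ≡ 174 (mod 943)
7^64 ≡ 174^2 = 30276 ≡ 100 (mod 943)
7^128 ≡ 100^2 = 10000 ≡ 570 (mod 943)
7^256 ≡ 570^2 = 324900 ≡ 508 (mod 943)
471 = 256 + 128 + 64 + 16 + 4 + 2 + 1 in binary powers of 2.
So 7^471 ≡ 508 · 570 · 100 · 98 · 515 · 49 · 7 ≡ 429 (mod 943).
Squaring chain: 429; never reaches −1, so base 7 is a Miller–Rabin witness that 943 is composite.

429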